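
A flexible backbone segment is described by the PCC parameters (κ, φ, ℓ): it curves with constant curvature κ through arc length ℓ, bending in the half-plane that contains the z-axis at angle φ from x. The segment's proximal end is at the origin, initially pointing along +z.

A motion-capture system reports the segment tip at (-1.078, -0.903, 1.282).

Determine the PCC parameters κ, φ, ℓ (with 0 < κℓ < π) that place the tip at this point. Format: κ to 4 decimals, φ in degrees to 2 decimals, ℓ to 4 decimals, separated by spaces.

ρ = √(x²+y²) = √(-1.078² + -0.903²) = 1.40623
φ = atan2(y, x) mod 360° = atan2(-0.903, -1.078) = 219.9516°
|p|² = ρ² + z² = 1.40623² + 1.282² = 3.62102
κ = 2ρ / |p|² = 2×1.40623 / 3.62102 = 0.77671
θ = 2·atan2(ρ, z) = 2·atan2(1.40623, 1.282) = 1.66316 rad
ℓ = θ/κ = 1.66316/0.77671 = 2.14130

0.7767 219.95 2.1413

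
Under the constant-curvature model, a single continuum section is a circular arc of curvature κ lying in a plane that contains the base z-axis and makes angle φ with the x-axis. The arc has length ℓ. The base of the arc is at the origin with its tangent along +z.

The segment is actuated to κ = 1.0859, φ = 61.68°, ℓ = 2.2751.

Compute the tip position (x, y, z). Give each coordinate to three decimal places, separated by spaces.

0.779 1.446 0.573

θ = κ·ℓ = 1.0859 × 2.2751 = 2.47053 rad
ρ = (1 − cos θ)/κ = (1 − -0.78316)/1.0859 = 1.64211
z = sin θ / κ = 0.62182/1.0859 = 0.57263
x = ρ cos φ = 1.64211 × cos(61.68°) = 0.77901
y = ρ sin φ = 1.64211 × sin(61.68°) = 1.44556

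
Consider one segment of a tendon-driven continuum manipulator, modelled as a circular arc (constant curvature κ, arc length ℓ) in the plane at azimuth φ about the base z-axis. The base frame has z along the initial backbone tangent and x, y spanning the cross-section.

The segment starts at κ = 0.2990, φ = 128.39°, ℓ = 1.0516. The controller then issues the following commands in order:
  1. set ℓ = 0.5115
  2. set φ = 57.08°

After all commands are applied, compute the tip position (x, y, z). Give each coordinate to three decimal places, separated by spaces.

0.021 0.033 0.510

initial: κ=0.2990, φ=128.39°, ℓ=1.0516
cmd 1: set ℓ=0.5115 → (κ,φ,ℓ)=(0.2990,128.39°,0.5115) → tip=(-0.0242,0.0306,0.5095)
cmd 2: set φ=57.08° → (κ,φ,ℓ)=(0.2990,57.08°,0.5115) → tip=(0.0212,0.0328,0.5095)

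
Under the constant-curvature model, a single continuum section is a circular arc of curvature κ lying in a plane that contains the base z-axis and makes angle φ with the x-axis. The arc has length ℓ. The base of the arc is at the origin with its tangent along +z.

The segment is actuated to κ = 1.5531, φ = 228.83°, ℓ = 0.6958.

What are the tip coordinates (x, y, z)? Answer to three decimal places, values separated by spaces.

-0.224 -0.257 0.568

θ = κ·ℓ = 1.5531 × 0.6958 = 1.08065 rad
ρ = (1 − cos θ)/κ = (1 − 0.47076)/1.5531 = 0.34077
z = sin θ / κ = 0.88226/1.5531 = 0.56807
x = ρ cos φ = 0.34077 × cos(228.83°) = -0.22432
y = ρ sin φ = 0.34077 × sin(228.83°) = -0.25651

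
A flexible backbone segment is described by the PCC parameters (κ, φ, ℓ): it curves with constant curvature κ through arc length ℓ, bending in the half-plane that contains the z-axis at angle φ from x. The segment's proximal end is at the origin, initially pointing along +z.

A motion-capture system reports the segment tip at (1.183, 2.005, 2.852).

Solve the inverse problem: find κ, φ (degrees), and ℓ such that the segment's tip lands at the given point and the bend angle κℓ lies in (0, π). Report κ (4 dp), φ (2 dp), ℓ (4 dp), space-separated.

ρ = √(x²+y²) = √(1.183² + 2.005²) = 2.32798
φ = atan2(y, x) mod 360° = atan2(2.005, 1.183) = 59.4583°
|p|² = ρ² + z² = 2.32798² + 2.852² = 13.55342
κ = 2ρ / |p|² = 2×2.32798 / 13.55342 = 0.34353
θ = 2·atan2(ρ, z) = 2·atan2(2.32798, 2.852) = 1.36916 rad
ℓ = θ/κ = 1.36916/0.34353 = 3.98559

0.3435 59.46 3.9856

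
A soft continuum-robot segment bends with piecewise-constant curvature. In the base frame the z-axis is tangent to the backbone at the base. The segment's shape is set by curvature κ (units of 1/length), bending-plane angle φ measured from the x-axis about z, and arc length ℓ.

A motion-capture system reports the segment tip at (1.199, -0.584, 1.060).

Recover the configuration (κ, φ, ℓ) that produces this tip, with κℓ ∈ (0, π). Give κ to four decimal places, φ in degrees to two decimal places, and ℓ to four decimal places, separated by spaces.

ρ = √(x²+y²) = √(1.199² + -0.584²) = 1.33366
φ = atan2(y, x) mod 360° = atan2(-0.584, 1.199) = 334.0306°
|p|² = ρ² + z² = 1.33366² + 1.060² = 2.90226
κ = 2ρ / |p|² = 2×1.33366 / 2.90226 = 0.91905
θ = 2·atan2(ρ, z) = 2·atan2(1.33366, 1.060) = 1.79846 rad
ℓ = θ/κ = 1.79846/0.91905 = 1.95687

0.9191 334.03 1.9569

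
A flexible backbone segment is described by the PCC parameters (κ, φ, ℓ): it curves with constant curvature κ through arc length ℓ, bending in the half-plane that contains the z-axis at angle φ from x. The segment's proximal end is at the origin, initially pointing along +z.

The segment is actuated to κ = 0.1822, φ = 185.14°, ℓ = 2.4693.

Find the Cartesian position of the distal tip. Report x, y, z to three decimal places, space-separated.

-0.544 -0.049 2.387

θ = κ·ℓ = 0.1822 × 2.4693 = 0.44991 rad
ρ = (1 − cos θ)/κ = (1 − 0.90049)/0.1822 = 0.54617
z = sin θ / κ = 0.43488/0.1822 = 2.38683
x = ρ cos φ = 0.54617 × cos(185.14°) = -0.54397
y = ρ sin φ = 0.54617 × sin(185.14°) = -0.04893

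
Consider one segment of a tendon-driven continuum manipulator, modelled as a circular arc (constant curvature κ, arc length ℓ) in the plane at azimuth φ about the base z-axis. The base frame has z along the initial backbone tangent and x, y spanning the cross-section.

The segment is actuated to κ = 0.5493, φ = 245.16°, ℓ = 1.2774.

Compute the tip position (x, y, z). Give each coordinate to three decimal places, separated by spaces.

θ = κ·ℓ = 0.5493 × 1.2774 = 0.70168 rad
ρ = (1 − cos θ)/κ = (1 − 0.76376)/0.5493 = 0.43007
z = sin θ / κ = 0.64550/0.5493 = 1.17513
x = ρ cos φ = 0.43007 × cos(245.16°) = -0.18067
y = ρ sin φ = 0.43007 × sin(245.16°) = -0.39028

-0.181 -0.390 1.175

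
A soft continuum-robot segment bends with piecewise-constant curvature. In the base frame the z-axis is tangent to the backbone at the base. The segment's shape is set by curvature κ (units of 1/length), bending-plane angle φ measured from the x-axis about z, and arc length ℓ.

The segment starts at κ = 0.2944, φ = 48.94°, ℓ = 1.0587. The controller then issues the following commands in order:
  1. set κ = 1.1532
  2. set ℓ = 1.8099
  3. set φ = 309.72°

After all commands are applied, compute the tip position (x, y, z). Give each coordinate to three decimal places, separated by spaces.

initial: κ=0.2944, φ=48.94°, ℓ=1.0587
cmd 1: set κ=1.1532 → (κ,φ,ℓ)=(1.1532,48.94°,1.0587) → tip=(0.3743,0.4297,0.8146)
cmd 2: set ℓ=1.8099 → (κ,φ,ℓ)=(1.1532,48.94°,1.8099) → tip=(0.8508,0.9767,0.7541)
cmd 3: set φ=309.72° → (κ,φ,ℓ)=(1.1532,309.72°,1.8099) → tip=(0.8277,-0.9963,0.7541)

0.828 -0.996 0.754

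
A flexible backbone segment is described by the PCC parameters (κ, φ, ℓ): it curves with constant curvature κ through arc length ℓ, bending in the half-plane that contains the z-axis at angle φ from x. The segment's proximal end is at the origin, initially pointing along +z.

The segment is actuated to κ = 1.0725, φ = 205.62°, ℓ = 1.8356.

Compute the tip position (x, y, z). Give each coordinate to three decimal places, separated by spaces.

-1.166 -0.559 0.860

θ = κ·ℓ = 1.0725 × 1.8356 = 1.96868 rad
ρ = (1 − cos θ)/κ = (1 − -0.38747)/1.0725 = 1.29368
z = sin θ / κ = 0.92188/1.0725 = 0.85956
x = ρ cos φ = 1.29368 × cos(205.62°) = -1.16649
y = ρ sin φ = 1.29368 × sin(205.62°) = -0.55939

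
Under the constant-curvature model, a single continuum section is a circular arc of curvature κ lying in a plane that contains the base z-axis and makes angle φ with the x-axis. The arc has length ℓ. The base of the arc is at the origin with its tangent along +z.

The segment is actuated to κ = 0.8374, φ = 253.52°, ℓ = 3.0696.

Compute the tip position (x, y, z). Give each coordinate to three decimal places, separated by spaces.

θ = κ·ℓ = 0.8374 × 3.0696 = 2.57048 rad
ρ = (1 − cos θ)/κ = (1 − -0.84130)/0.8374 = 2.19883
z = sin θ / κ = 0.54057/0.8374 = 0.64553
x = ρ cos φ = 2.19883 × cos(253.52°) = -0.62377
y = ρ sin φ = 2.19883 × sin(253.52°) = -2.10850

-0.624 -2.109 0.646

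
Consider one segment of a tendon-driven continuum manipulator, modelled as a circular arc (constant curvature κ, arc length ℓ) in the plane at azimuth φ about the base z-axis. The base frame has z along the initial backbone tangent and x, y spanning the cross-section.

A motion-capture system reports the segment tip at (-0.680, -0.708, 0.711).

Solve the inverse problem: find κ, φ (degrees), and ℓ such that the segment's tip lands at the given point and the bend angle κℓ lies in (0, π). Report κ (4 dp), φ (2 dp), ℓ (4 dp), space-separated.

ρ = √(x²+y²) = √(-0.680² + -0.708²) = 0.98166
φ = atan2(y, x) mod 360° = atan2(-0.708, -0.680) = 226.1557°
|p|² = ρ² + z² = 0.98166² + 0.711² = 1.46918
κ = 2ρ / |p|² = 2×0.98166 / 1.46918 = 1.33634
θ = 2·atan2(ρ, z) = 2·atan2(0.98166, 0.711) = 1.88792 rad
ℓ = θ/κ = 1.88792/1.33634 = 1.41276

1.3363 226.16 1.4128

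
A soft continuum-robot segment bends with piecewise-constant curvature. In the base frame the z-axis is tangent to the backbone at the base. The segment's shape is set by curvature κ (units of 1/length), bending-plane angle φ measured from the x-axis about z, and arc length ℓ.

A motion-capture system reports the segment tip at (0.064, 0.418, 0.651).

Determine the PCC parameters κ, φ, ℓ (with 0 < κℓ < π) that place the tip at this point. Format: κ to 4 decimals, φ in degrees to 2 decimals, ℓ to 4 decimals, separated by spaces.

1.4034 81.30 0.8209

ρ = √(x²+y²) = √(0.064² + 0.418²) = 0.42287
φ = atan2(y, x) mod 360° = atan2(0.418, 0.064) = 81.2950°
|p|² = ρ² + z² = 0.42287² + 0.651² = 0.60262
κ = 2ρ / |p|² = 2×0.42287 / 0.60262 = 1.40344
θ = 2·atan2(ρ, z) = 2·atan2(0.42287, 0.651) = 1.15215 rad
ℓ = θ/κ = 1.15215/1.40344 = 0.82095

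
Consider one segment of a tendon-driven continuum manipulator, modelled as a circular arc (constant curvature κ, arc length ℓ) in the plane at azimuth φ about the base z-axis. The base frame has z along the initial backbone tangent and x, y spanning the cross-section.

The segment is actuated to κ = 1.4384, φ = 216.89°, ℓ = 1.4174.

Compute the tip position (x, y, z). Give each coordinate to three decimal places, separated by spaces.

-0.807 -0.606 0.620

θ = κ·ℓ = 1.4384 × 1.4174 = 2.03879 rad
ρ = (1 − cos θ)/κ = (1 − -0.45109)/1.4384 = 1.00883
z = sin θ / κ = 0.89248/1.4384 = 0.62046
x = ρ cos φ = 1.00883 × cos(216.89°) = -0.80685
y = ρ sin φ = 1.00883 × sin(216.89°) = -0.60558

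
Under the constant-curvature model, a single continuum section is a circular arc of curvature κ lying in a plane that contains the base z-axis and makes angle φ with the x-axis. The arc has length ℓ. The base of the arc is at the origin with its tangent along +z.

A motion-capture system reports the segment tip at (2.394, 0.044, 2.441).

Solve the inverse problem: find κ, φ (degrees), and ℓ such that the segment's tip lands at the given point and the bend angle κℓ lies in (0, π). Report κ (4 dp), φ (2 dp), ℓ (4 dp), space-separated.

ρ = √(x²+y²) = √(2.394² + 0.044²) = 2.39440
φ = atan2(y, x) mod 360° = atan2(0.044, 2.394) = 1.0529°
|p|² = ρ² + z² = 2.39440² + 2.441² = 11.69165
κ = 2ρ / |p|² = 2×2.39440 / 11.69165 = 0.40959
θ = 2·atan2(ρ, z) = 2·atan2(2.39440, 2.441) = 1.55152 rad
ℓ = θ/κ = 1.55152/0.40959 = 3.78797

0.4096 1.05 3.7880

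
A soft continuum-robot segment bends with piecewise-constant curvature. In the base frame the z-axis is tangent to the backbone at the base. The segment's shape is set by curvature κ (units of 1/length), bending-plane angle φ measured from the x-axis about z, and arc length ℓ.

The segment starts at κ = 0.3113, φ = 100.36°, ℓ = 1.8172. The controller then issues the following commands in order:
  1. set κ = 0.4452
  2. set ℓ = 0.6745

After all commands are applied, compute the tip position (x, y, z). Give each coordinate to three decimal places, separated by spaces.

initial: κ=0.3113, φ=100.36°, ℓ=1.8172
cmd 1: set κ=0.4452 → (κ,φ,ℓ)=(0.4452,100.36°,1.8172) → tip=(-0.1251,0.6845,1.6254)
cmd 2: set ℓ=0.6745 → (κ,φ,ℓ)=(0.4452,100.36°,0.6745) → tip=(-0.0181,0.0989,0.6644)

-0.018 0.099 0.664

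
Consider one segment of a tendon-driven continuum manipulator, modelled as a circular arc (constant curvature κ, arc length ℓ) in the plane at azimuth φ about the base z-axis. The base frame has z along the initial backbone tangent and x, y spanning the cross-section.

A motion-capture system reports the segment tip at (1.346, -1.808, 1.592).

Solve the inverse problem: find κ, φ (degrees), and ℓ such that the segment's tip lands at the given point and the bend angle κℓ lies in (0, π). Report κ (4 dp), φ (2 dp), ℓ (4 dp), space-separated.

ρ = √(x²+y²) = √(1.346² + -1.808²) = 2.25401
φ = atan2(y, x) mod 360° = atan2(-1.808, 1.346) = 306.6665°
|p|² = ρ² + z² = 2.25401² + 1.592² = 7.61504
κ = 2ρ / |p|² = 2×2.25401 / 7.61504 = 0.59199
θ = 2·atan2(ρ, z) = 2·atan2(2.25401, 1.592) = 1.91172 rad
ℓ = θ/κ = 1.91172/0.59199 = 3.22930

0.5920 306.67 3.2293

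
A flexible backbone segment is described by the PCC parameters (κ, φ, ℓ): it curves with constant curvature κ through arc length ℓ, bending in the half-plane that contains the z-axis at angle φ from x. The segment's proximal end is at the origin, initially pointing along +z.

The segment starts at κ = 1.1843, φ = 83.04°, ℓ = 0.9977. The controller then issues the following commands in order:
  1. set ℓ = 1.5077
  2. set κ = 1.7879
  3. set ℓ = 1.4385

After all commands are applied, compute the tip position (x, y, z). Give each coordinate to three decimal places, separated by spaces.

0.125 1.023 0.302

initial: κ=1.1843, φ=83.04°, ℓ=0.9977
cmd 1: set ℓ=1.5077 → (κ,φ,ℓ)=(1.1843,83.04°,1.5077) → tip=(0.1241,1.0168,0.8250)
cmd 2: set κ=1.7879 → (κ,φ,ℓ)=(1.7879,83.04°,1.5077) → tip=(0.1289,1.0561,0.2413)
cmd 3: set ℓ=1.4385 → (κ,φ,ℓ)=(1.7879,83.04°,1.4385) → tip=(0.1248,1.0227,0.3017)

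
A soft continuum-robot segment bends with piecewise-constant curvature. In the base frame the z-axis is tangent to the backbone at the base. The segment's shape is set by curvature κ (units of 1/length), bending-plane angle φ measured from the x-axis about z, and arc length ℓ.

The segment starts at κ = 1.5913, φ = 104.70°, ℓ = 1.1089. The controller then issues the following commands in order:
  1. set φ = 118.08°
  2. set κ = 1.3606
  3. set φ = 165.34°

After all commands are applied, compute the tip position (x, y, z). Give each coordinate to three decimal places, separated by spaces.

-0.667 0.174 0.734

initial: κ=1.5913, φ=104.70°, ℓ=1.1089
cmd 1: set φ=118.08° → (κ,φ,ℓ)=(1.5913,118.08°,1.1089) → tip=(-0.3528,0.6612,0.6167)
cmd 2: set κ=1.3606 → (κ,φ,ℓ)=(1.3606,118.08°,1.1089) → tip=(-0.3245,0.6083,0.7336)
cmd 3: set φ=165.34° → (κ,φ,ℓ)=(1.3606,165.34°,1.1089) → tip=(-0.6670,0.1745,0.7336)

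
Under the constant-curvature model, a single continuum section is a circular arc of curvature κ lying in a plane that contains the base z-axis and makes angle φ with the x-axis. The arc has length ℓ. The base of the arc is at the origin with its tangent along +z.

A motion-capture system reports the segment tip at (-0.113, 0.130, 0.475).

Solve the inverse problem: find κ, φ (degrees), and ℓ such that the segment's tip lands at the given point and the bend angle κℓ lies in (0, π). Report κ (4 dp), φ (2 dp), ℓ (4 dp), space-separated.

1.3494 131.00 0.5156

ρ = √(x²+y²) = √(-0.113² + 0.130²) = 0.17225
φ = atan2(y, x) mod 360° = atan2(0.130, -0.113) = 130.9982°
|p|² = ρ² + z² = 0.17225² + 0.475² = 0.25529
κ = 2ρ / |p|² = 2×0.17225 / 0.25529 = 1.34940
θ = 2·atan2(ρ, z) = 2·atan2(0.17225, 0.475) = 0.69576 rad
ℓ = θ/κ = 0.69576/1.34940 = 0.51560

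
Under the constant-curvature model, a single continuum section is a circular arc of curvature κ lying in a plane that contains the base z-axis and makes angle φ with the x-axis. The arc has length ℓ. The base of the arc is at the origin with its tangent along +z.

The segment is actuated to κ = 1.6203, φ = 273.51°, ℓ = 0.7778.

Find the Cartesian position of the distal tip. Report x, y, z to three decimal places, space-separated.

0.026 -0.428 0.588

θ = κ·ℓ = 1.6203 × 0.7778 = 1.26027 rad
ρ = (1 − cos θ)/κ = (1 − 0.30556)/1.6203 = 0.42859
z = sin θ / κ = 0.95217/1.6203 = 0.58765
x = ρ cos φ = 0.42859 × cos(273.51°) = 0.02624
y = ρ sin φ = 0.42859 × sin(273.51°) = -0.42778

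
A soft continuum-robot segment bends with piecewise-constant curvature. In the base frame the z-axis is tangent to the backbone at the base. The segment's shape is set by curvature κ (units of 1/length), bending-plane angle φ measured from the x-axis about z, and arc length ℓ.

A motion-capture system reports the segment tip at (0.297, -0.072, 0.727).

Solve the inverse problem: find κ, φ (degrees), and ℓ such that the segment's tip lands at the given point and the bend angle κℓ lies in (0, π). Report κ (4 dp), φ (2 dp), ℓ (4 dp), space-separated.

ρ = √(x²+y²) = √(0.297² + -0.072²) = 0.30560
φ = atan2(y, x) mod 360° = atan2(-0.072, 0.297) = 346.3730°
|p|² = ρ² + z² = 0.30560² + 0.727² = 0.62192
κ = 2ρ / |p|² = 2×0.30560 / 0.62192 = 0.98277
θ = 2·atan2(ρ, z) = 2·atan2(0.30560, 0.727) = 0.79587 rad
ℓ = θ/κ = 0.79587/0.98277 = 0.80982

0.9828 346.37 0.8098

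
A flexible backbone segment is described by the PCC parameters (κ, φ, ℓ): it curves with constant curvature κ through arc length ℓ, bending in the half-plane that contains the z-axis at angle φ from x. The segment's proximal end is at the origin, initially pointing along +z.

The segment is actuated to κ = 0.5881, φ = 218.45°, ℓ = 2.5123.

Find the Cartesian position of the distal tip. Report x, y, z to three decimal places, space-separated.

-1.208 -0.959 1.693

θ = κ·ℓ = 0.5881 × 2.5123 = 1.47748 rad
ρ = (1 − cos θ)/κ = (1 − 0.09318)/0.5881 = 1.54195
z = sin θ / κ = 0.99565/0.5881 = 1.69299
x = ρ cos φ = 1.54195 × cos(218.45°) = -1.20758
y = ρ sin φ = 1.54195 × sin(218.45°) = -0.95883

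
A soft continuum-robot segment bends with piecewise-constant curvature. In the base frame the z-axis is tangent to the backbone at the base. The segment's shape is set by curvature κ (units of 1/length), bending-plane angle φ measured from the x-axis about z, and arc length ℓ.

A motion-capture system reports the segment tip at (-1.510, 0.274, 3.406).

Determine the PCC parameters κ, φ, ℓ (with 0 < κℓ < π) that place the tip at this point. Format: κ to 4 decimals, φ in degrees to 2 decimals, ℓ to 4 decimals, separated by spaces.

ρ = √(x²+y²) = √(-1.510² + 0.274²) = 1.53466
φ = atan2(y, x) mod 360° = atan2(0.274, -1.510) = 169.7152°
|p|² = ρ² + z² = 1.53466² + 3.406² = 13.95601
κ = 2ρ / |p|² = 2×1.53466 / 13.95601 = 0.21993
θ = 2·atan2(ρ, z) = 2·atan2(1.53466, 3.406) = 0.84666 rad
ℓ = θ/κ = 0.84666/0.21993 = 3.84973

0.2199 169.72 3.8497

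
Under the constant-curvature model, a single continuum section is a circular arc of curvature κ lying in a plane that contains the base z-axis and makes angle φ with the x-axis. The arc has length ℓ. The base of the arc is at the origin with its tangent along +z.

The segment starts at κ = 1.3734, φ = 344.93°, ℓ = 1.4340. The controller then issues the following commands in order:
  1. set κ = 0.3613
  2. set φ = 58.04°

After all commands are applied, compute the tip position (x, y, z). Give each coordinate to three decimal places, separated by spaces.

initial: κ=1.3734, φ=344.93°, ℓ=1.4340
cmd 1: set κ=0.3613 → (κ,φ,ℓ)=(0.3613,344.93°,1.4340) → tip=(0.3508,-0.0944,1.3707)
cmd 2: set φ=58.04° → (κ,φ,ℓ)=(0.3613,58.04°,1.4340) → tip=(0.1923,0.3082,1.3707)

0.192 0.308 1.371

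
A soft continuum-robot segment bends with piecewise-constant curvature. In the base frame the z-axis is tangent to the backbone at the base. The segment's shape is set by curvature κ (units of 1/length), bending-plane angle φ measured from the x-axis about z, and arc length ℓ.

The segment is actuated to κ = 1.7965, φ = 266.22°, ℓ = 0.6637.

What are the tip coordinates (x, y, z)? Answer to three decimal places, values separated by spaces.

θ = κ·ℓ = 1.7965 × 0.6637 = 1.19234 rad
ρ = (1 − cos θ)/κ = (1 − 0.36949)/1.7965 = 0.35097
z = sin θ / κ = 0.92924/1.7965 = 0.51725
x = ρ cos φ = 0.35097 × cos(266.22°) = -0.02314
y = ρ sin φ = 0.35097 × sin(266.22°) = -0.35020

-0.023 -0.350 0.517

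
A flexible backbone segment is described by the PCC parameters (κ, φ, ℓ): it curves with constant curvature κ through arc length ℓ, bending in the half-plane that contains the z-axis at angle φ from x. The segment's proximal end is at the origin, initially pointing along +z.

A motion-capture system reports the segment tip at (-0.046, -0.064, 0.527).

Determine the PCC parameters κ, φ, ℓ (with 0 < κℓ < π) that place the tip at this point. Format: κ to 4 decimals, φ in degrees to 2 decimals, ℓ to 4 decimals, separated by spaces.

0.5552 234.29 0.5348

ρ = √(x²+y²) = √(-0.046² + -0.064²) = 0.07882
φ = atan2(y, x) mod 360° = atan2(-0.064, -0.046) = 234.2933°
|p|² = ρ² + z² = 0.07882² + 0.527² = 0.28394
κ = 2ρ / |p|² = 2×0.07882 / 0.28394 = 0.55516
θ = 2·atan2(ρ, z) = 2·atan2(0.07882, 0.527) = 0.29691 rad
ℓ = θ/κ = 0.29691/0.55516 = 0.53482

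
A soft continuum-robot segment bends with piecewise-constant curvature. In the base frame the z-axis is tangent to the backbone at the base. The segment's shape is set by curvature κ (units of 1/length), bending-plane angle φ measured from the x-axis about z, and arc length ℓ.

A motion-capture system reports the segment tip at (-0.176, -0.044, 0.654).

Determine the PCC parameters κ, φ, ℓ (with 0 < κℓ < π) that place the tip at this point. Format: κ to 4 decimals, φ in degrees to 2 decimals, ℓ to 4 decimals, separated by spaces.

0.7877 194.04 0.6870

ρ = √(x²+y²) = √(-0.176² + -0.044²) = 0.18142
φ = atan2(y, x) mod 360° = atan2(-0.044, -0.176) = 194.0362°
|p|² = ρ² + z² = 0.18142² + 0.654² = 0.46063
κ = 2ρ / |p|² = 2×0.18142 / 0.46063 = 0.78769
θ = 2·atan2(ρ, z) = 2·atan2(0.18142, 0.654) = 0.54118 rad
ℓ = θ/κ = 0.54118/0.78769 = 0.68705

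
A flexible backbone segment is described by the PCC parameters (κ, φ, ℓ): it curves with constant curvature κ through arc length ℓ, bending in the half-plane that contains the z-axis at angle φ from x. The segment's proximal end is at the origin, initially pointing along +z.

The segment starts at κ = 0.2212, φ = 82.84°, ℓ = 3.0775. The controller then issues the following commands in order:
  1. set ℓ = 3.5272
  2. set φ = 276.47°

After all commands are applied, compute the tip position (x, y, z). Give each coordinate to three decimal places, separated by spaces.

initial: κ=0.2212, φ=82.84°, ℓ=3.0775
cmd 1: set ℓ=3.5272 → (κ,φ,ℓ)=(0.2212,82.84°,3.5272) → tip=(0.1630,1.2974,3.1801)
cmd 2: set φ=276.47° → (κ,φ,ℓ)=(0.2212,276.47°,3.5272) → tip=(0.1473,-1.2993,3.1801)

0.147 -1.299 3.180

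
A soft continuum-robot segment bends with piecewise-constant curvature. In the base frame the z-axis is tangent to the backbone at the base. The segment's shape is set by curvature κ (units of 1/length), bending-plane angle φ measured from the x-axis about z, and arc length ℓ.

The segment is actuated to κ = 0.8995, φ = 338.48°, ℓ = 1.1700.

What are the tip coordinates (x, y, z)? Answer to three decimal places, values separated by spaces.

θ = κ·ℓ = 0.8995 × 1.1700 = 1.05241 rad
ρ = (1 − cos θ)/κ = (1 − 0.49547)/0.8995 = 0.56090
z = sin θ / κ = 0.86862/0.8995 = 0.96567
x = ρ cos φ = 0.56090 × cos(338.48°) = 0.52179
y = ρ sin φ = 0.56090 × sin(338.48°) = -0.20575

0.522 -0.206 0.966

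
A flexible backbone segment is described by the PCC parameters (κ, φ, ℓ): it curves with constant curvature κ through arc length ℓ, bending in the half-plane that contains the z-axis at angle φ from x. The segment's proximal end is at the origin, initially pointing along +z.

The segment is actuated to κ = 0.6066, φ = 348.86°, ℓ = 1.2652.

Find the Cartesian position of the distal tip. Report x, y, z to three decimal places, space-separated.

θ = κ·ℓ = 0.6066 × 1.2652 = 0.76747 rad
ρ = (1 − cos θ)/κ = (1 − 0.71967)/0.6066 = 0.46213
z = sin θ / κ = 0.69432/0.6066 = 1.14460
x = ρ cos φ = 0.46213 × cos(348.86°) = 0.45343
y = ρ sin φ = 0.46213 × sin(348.86°) = -0.08929

0.453 -0.089 1.145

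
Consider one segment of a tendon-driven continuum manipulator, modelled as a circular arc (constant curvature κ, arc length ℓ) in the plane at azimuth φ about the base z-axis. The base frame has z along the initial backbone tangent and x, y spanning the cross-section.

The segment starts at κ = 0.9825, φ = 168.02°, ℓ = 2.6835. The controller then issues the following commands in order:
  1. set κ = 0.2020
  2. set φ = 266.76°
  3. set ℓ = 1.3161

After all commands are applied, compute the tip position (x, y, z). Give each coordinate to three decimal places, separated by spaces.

initial: κ=0.9825, φ=168.02°, ℓ=2.6835
cmd 1: set κ=0.2020 → (κ,φ,ℓ)=(0.2020,168.02°,2.6835) → tip=(-0.6942,0.1473,2.5540)
cmd 2: set φ=266.76° → (κ,φ,ℓ)=(0.2020,266.76°,2.6835) → tip=(-0.0401,-0.7085,2.5540)
cmd 3: set ℓ=1.3161 → (κ,φ,ℓ)=(0.2020,266.76°,1.3161) → tip=(-0.0098,-0.1736,1.3007)

-0.010 -0.174 1.301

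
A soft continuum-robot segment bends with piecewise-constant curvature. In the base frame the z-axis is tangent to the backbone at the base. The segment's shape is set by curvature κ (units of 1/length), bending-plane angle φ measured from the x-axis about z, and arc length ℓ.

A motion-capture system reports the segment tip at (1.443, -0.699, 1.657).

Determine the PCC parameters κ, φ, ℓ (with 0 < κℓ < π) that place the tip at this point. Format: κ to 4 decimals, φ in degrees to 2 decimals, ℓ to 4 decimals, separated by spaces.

ρ = √(x²+y²) = √(1.443² + -0.699²) = 1.60339
φ = atan2(y, x) mod 360° = atan2(-0.699, 1.443) = 334.1541°
|p|² = ρ² + z² = 1.60339² + 1.657² = 5.31650
κ = 2ρ / |p|² = 2×1.60339 / 5.31650 = 0.60317
θ = 2·atan2(ρ, z) = 2·atan2(1.60339, 1.657) = 1.53791 rad
ℓ = θ/κ = 1.53791/0.60317 = 2.54970

0.6032 334.15 2.5497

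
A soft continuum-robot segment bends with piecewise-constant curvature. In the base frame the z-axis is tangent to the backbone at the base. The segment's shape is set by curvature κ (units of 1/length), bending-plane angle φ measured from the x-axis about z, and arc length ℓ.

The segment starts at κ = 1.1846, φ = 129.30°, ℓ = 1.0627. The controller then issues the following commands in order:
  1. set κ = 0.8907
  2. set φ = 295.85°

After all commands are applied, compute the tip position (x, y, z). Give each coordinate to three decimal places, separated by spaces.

0.203 -0.420 0.911

initial: κ=1.1846, φ=129.30°, ℓ=1.0627
cmd 1: set κ=0.8907 → (κ,φ,ℓ)=(0.8907,129.30°,1.0627) → tip=(-0.2955,0.3610,0.9110)
cmd 2: set φ=295.85° → (κ,φ,ℓ)=(0.8907,295.85°,1.0627) → tip=(0.2034,-0.4198,0.9110)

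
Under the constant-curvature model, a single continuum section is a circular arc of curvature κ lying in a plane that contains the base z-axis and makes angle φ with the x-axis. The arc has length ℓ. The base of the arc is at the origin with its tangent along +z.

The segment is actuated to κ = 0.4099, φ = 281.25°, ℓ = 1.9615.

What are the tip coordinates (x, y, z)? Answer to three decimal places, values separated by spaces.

θ = κ·ℓ = 0.4099 × 1.9615 = 0.80402 rad
ρ = (1 − cos θ)/κ = (1 − 0.69382)/0.4099 = 0.74697
z = sin θ / κ = 0.72015/0.4099 = 1.75689
x = ρ cos φ = 0.74697 × cos(281.25°) = 0.14573
y = ρ sin φ = 0.74697 × sin(281.25°) = -0.73261

0.146 -0.733 1.757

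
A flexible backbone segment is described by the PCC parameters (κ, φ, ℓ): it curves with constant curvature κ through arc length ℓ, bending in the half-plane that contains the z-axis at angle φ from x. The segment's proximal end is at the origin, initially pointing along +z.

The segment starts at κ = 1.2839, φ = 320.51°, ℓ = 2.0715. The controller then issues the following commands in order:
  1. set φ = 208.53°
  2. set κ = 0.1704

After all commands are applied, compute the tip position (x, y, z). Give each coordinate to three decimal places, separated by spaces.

-0.318 -0.173 2.029

initial: κ=1.2839, φ=320.51°, ℓ=2.0715
cmd 1: set φ=208.53° → (κ,φ,ℓ)=(1.2839,208.53°,2.0715) → tip=(-1.2906,-0.7016,0.3610)
cmd 2: set κ=0.1704 → (κ,φ,ℓ)=(0.1704,208.53°,2.0715) → tip=(-0.3179,-0.1728,2.0287)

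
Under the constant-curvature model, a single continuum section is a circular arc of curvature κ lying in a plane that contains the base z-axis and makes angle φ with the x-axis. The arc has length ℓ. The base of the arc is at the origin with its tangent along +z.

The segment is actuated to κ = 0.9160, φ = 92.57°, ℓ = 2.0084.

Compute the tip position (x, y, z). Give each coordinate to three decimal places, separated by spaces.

-0.062 1.380 1.052

θ = κ·ℓ = 0.9160 × 2.0084 = 1.83969 rad
ρ = (1 − cos θ)/κ = (1 − -0.26567)/0.9160 = 1.38174
z = sin θ / κ = 0.96406/0.9160 = 1.05247
x = ρ cos φ = 1.38174 × cos(92.57°) = -0.06196
y = ρ sin φ = 1.38174 × sin(92.57°) = 1.38035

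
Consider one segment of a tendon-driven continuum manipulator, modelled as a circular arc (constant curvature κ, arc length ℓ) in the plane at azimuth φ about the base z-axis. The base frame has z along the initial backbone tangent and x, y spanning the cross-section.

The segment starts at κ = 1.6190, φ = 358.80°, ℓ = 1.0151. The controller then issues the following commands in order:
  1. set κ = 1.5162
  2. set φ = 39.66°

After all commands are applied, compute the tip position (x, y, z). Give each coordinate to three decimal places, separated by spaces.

initial: κ=1.6190, φ=358.80°, ℓ=1.0151
cmd 1: set κ=1.5162 → (κ,φ,ℓ)=(1.5162,358.80°,1.0151) → tip=(0.6385,-0.0134,0.6592)
cmd 2: set φ=39.66° → (κ,φ,ℓ)=(1.5162,39.66°,1.0151) → tip=(0.4917,0.4076,0.6592)

0.492 0.408 0.659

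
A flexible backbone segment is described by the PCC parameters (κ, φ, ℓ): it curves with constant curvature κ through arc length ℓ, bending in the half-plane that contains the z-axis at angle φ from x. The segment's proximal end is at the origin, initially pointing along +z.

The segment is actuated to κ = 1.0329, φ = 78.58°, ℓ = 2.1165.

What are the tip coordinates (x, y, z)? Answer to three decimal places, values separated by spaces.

0.302 1.497 0.791

θ = κ·ℓ = 1.0329 × 2.1165 = 2.18613 rad
ρ = (1 − cos θ)/κ = (1 − -0.57723)/1.0329 = 1.52700
z = sin θ / κ = 0.81658/1.0329 = 0.79057
x = ρ cos φ = 1.52700 × cos(78.58°) = 0.30234
y = ρ sin φ = 1.52700 × sin(78.58°) = 1.49676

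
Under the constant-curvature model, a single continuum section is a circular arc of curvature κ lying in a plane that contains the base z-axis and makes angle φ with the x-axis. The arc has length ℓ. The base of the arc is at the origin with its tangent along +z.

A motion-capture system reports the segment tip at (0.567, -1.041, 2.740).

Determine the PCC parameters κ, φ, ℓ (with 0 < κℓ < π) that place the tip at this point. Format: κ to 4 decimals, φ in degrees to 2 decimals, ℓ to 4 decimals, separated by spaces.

0.2660 298.58 3.0700

ρ = √(x²+y²) = √(0.567² + -1.041²) = 1.18540
φ = atan2(y, x) mod 360° = atan2(-1.041, 0.567) = 298.5757°
|p|² = ρ² + z² = 1.18540² + 2.740² = 8.91277
κ = 2ρ / |p|² = 2×1.18540 / 8.91277 = 0.26600
θ = 2·atan2(ρ, z) = 2·atan2(1.18540, 2.740) = 0.81663 rad
ℓ = θ/κ = 0.81663/0.26600 = 3.07002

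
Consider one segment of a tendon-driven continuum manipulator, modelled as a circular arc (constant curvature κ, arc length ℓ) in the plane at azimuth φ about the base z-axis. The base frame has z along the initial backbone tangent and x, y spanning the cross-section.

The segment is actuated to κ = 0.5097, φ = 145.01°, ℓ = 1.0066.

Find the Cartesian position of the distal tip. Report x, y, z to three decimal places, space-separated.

θ = κ·ℓ = 0.5097 × 1.0066 = 0.51306 rad
ρ = (1 − cos θ)/κ = (1 − 0.87124)/0.5097 = 0.25261
z = sin θ / κ = 0.49085/0.5097 = 0.96302
x = ρ cos φ = 0.25261 × cos(145.01°) = -0.20695
y = ρ sin φ = 0.25261 × sin(145.01°) = 0.14486

-0.207 0.145 0.963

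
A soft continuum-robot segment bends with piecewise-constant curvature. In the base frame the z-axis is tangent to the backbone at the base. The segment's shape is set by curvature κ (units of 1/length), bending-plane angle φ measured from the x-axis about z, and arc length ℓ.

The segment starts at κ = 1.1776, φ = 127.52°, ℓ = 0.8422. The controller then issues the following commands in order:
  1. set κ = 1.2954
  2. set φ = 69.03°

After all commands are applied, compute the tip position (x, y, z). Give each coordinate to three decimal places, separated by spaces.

0.149 0.388 0.685

initial: κ=1.1776, φ=127.52°, ℓ=0.8422
cmd 1: set κ=1.2954 → (κ,φ,ℓ)=(1.2954,127.52°,0.8422) → tip=(-0.2531,0.3296,0.6848)
cmd 2: set φ=69.03° → (κ,φ,ℓ)=(1.2954,69.03°,0.8422) → tip=(0.1487,0.3881,0.6848)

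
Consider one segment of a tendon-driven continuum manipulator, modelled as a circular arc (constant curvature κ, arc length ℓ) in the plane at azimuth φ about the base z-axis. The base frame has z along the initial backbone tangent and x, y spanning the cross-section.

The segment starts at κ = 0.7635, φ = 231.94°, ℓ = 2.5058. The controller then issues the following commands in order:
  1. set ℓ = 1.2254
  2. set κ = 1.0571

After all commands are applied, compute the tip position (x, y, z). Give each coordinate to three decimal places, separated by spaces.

initial: κ=0.7635, φ=231.94°, ℓ=2.5058
cmd 1: set ℓ=1.2254 → (κ,φ,ℓ)=(0.7635,231.94°,1.2254) → tip=(-0.3284,-0.4194,1.0543)
cmd 2: set κ=1.0571 → (κ,φ,ℓ)=(1.0571,231.94°,1.2254) → tip=(-0.4246,-0.5423,0.9103)

-0.425 -0.542 0.910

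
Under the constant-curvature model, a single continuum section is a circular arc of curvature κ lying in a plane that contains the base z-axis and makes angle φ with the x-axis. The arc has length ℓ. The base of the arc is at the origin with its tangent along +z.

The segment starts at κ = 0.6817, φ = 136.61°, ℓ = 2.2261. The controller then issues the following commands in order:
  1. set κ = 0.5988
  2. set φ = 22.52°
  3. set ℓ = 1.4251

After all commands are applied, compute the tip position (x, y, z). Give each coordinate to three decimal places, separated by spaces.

initial: κ=0.6817, φ=136.61°, ℓ=2.2261
cmd 1: set κ=0.5988 → (κ,φ,ℓ)=(0.5988,136.61°,2.2261) → tip=(-0.9277,0.8770,1.6230)
cmd 2: set φ=22.52° → (κ,φ,ℓ)=(0.5988,22.52°,2.2261) → tip=(1.1793,0.4889,1.6230)
cmd 3: set ℓ=1.4251 → (κ,φ,ℓ)=(0.5988,22.52°,1.4251) → tip=(0.5284,0.2191,1.2583)

0.528 0.219 1.258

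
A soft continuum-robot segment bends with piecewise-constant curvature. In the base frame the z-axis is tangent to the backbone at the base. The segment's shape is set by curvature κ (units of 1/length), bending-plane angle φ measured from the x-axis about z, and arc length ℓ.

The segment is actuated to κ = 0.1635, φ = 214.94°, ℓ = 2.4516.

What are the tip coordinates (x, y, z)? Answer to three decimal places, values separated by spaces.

-0.397 -0.278 2.386

θ = κ·ℓ = 0.1635 × 2.4516 = 0.40084 rad
ρ = (1 − cos θ)/κ = (1 − 0.92073)/0.1635 = 0.48480
z = sin θ / κ = 0.39019/0.1635 = 2.38648
x = ρ cos φ = 0.48480 × cos(214.94°) = -0.39742
y = ρ sin φ = 0.48480 × sin(214.94°) = -0.27765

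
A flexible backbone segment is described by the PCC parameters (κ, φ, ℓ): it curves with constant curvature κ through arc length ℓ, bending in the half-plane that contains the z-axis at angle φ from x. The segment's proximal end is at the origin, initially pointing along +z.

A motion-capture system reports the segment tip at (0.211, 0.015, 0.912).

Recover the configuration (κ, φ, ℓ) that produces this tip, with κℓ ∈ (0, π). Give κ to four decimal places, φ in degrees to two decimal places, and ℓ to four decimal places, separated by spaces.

0.4827 4.07 0.9444

ρ = √(x²+y²) = √(0.211² + 0.015²) = 0.21153
φ = atan2(y, x) mod 360° = atan2(0.015, 0.211) = 4.0663°
|p|² = ρ² + z² = 0.21153² + 0.912² = 0.87649
κ = 2ρ / |p|² = 2×0.21153 / 0.87649 = 0.48268
θ = 2·atan2(ρ, z) = 2·atan2(0.21153, 0.912) = 0.45583 rad
ℓ = θ/κ = 0.45583/0.48268 = 0.94437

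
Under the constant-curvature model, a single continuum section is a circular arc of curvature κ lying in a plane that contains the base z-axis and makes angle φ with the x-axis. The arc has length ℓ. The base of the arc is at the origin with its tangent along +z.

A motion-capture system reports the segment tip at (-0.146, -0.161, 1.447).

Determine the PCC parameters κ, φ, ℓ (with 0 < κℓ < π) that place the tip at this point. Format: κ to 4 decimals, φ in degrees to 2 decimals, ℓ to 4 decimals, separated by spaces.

ρ = √(x²+y²) = √(-0.146² + -0.161²) = 0.21734
φ = atan2(y, x) mod 360° = atan2(-0.161, -0.146) = 227.7972°
|p|² = ρ² + z² = 0.21734² + 1.447² = 2.14105
κ = 2ρ / |p|² = 2×0.21734 / 2.14105 = 0.20302
θ = 2·atan2(ρ, z) = 2·atan2(0.21734, 1.447) = 0.29817 rad
ℓ = θ/κ = 0.29817/0.20302 = 1.46867

0.2030 227.80 1.4687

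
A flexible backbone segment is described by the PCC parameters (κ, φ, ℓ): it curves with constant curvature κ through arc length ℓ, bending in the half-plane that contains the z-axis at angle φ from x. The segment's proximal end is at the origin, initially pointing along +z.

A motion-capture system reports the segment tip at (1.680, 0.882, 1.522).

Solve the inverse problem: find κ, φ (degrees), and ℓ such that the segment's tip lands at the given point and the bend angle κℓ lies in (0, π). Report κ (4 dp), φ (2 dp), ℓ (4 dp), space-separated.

0.6414 27.70 2.7901

ρ = √(x²+y²) = √(1.680² + 0.882²) = 1.89745
φ = atan2(y, x) mod 360° = atan2(0.882, 1.680) = 27.6995°
|p|² = ρ² + z² = 1.89745² + 1.522² = 5.91681
κ = 2ρ / |p|² = 2×1.89745 / 5.91681 = 0.64138
θ = 2·atan2(ρ, z) = 2·atan2(1.89745, 1.522) = 1.78952 rad
ℓ = θ/κ = 1.78952/0.64138 = 2.79012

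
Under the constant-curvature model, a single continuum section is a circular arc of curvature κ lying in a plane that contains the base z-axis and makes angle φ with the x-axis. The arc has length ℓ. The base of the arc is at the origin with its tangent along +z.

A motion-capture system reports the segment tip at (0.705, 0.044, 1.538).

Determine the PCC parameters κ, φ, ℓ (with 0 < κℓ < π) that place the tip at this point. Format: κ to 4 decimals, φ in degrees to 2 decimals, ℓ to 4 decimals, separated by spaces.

0.4932 3.57 1.7459

ρ = √(x²+y²) = √(0.705² + 0.044²) = 0.70637
φ = atan2(y, x) mod 360° = atan2(0.044, 0.705) = 3.5713°
|p|² = ρ² + z² = 0.70637² + 1.538² = 2.86441
κ = 2ρ / |p|² = 2×0.70637 / 2.86441 = 0.49321
θ = 2·atan2(ρ, z) = 2·atan2(0.70637, 1.538) = 0.86109 rad
ℓ = θ/κ = 0.86109/0.49321 = 1.74590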